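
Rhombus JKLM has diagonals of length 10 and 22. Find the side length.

Half-diagonals are 5 and 11. side = sqrt(5^2 + 11^2) = sqrt(146)

sqrt(146)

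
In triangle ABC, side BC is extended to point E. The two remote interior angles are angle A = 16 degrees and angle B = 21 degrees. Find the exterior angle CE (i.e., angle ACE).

By the exterior angle theorem, an exterior angle of a triangle equals the sum of the two remote interior angles.
Exterior angle = angle A + angle B
Exterior angle = 16 + 21 = 37 degrees

37 degrees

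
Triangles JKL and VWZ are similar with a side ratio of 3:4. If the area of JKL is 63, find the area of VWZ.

The ratio of areas of similar triangles = (side ratio)^2.
Side ratio = 3:4, so area ratio = 9:16.
Area of VWZ / Area of JKL = 16/9
Area of VWZ = 63 * 16/9 = 112

112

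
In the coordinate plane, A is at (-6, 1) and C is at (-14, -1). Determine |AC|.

d = sqrt((-14 - -6)^2 + (-1 - 1)^2)
d = sqrt(-8^2 + -2^2)
d = sqrt(64 + 4)
d = sqrt(68) = 2*sqrt(17)

2*sqrt(17)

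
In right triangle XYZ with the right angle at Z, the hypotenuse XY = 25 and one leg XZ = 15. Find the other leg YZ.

By the Pythagorean theorem: YZ^2 = XY^2 - XZ^2
YZ^2 = 25^2 - 15^2 = 625 - 225 = 400
YZ = sqrt(400) = 20

20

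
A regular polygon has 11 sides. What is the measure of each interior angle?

Each interior angle of a regular n-gon is (n - 2) * 180 / n.
For n = 11: (11 - 2) * 180 / 11 = 1620/11 = 1620/11 degrees.

1620/11 degrees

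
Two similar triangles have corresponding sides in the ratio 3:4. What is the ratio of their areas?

Area scales with the square of linear dimensions. If every length is multiplied by 3/4, then the area is multiplied by (3/4)^2 = 9/16.
The area ratio is 9:16.

9:16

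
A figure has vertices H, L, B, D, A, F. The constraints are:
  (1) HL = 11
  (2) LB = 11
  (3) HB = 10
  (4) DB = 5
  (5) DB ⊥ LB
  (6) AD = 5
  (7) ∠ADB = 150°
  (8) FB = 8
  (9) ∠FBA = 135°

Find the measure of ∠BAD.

Step 1: By the law of cosines on triangle ADB: AB² = 5² + 5² − 2·5·5·cos(150°) = 93.3, so AB ≈ 9.66.
Step 2: By the inverse law of cosines on triangle BAD: cos(∠BAD) = (9.66² + 5² − 5²) / (2·9.66·5) = 93.3/96.59 = 0.9659, so ∠BAD = 15°.

Therefore, the measure of angle ∠BAD = 15°.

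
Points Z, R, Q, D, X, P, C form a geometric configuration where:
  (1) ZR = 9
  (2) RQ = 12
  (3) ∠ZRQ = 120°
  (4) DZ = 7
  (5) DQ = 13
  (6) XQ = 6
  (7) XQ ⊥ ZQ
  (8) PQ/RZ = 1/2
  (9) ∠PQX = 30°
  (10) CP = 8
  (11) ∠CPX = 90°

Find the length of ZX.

Step 1: By the law of cosines on triangle ZRQ: ZQ² = 9² + 12² − 2·9·12·cos(120°) = 333, so ZQ = 3·√37.
Step 2: By the law of cosines on triangle ZQX: ZX² = (3·√37)² + 6² − 2·3·√37·6·cos(90°) = 369, so ZX = 3·√41.

Therefore, the length of ZX = 3·√41.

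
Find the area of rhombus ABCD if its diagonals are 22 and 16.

Area = (22 * 16) / 2 = 352 / 2 = 176

176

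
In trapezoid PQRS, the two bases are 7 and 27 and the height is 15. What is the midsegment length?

The midsegment of a trapezoid = (base1 + base2) / 2
midsegment = (7 + 27) / 2
midsegment = 34 / 2
midsegment = 17

17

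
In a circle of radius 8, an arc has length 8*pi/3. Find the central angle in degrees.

θ = 360 × 8*pi/3 / (2π × 8) = 60° (rearranging arc length formula).

60°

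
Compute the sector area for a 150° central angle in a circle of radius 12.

The full circle has area πr² = π(12)² = 144*pi.
The sector covers 150° out of 360°, a fraction of 5/12.
Sector area = 144*pi × 5/12 = 60*pi.

60*pi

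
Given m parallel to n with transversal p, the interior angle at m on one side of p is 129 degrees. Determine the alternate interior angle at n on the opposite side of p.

Alternate interior angles formed by parallel lines and a transversal are equal.
The given angle is 129 degrees.
The alternate interior angle = 129 degrees.

129 degrees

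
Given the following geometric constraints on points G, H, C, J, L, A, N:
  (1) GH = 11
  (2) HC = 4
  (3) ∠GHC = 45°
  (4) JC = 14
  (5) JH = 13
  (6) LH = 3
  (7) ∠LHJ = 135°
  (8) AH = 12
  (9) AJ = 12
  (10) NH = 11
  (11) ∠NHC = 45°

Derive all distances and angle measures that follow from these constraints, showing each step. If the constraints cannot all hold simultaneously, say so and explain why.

The constraints are consistent.

Step 1: From GH = 11, HC = 4, and ∠GHC = 45°, by the law of cosines:
  GC² = GH² + HC² - 2·GH·HC·cos(45°) = 121 + 16 - 62.23 = 74.77
  GC ≈ 8.65

Step 2: From CH = 4, HN = 11, and ∠CHN = 45°, by the law of cosines:
  CN² = CH² + HN² - 2·CH·HN·cos(45°) = 16 + 121 - 62.23 = 74.77
  CN ≈ 8.65

Step 3: From JH = 13, HL = 3, and ∠JHL = 135°, by the law of cosines:
  JL² = JH² + HL² - 2·JH·HL·cos(135°) = 169 + 9 + 55.15 = 233.2
  JL ≈ 15.27

Step 4: From HA = 12, HJ = 13, AJ = 12, by the inverse law of cosines:
  cos(∠AHJ) = (HA² + HJ² - AJ²) / (2·HA·HJ)
  ∠AHJ = 57.2°

Step 5: From HC = 4, HJ = 13, CJ = 14, by the inverse law of cosines:
  cos(∠CHJ) = (HC² + HJ² - CJ²) / (2·HC·HJ)
  ∠CHJ = 96.07°

Step 6: From CH = 4, CJ = 14, HJ = 13, by the inverse law of cosines:
  cos(∠HCJ) = (CH² + CJ² - HJ²) / (2·CH·CJ)
  ∠HCJ = 67.42°

Step 7: From JA = 12, JH = 13, AH = 12, by the inverse law of cosines:
  cos(∠AJH) = (JA² + JH² - AH²) / (2·JA·JH)
  ∠AJH = 57.2°

Step 8: From JC = 14, JH = 13, CH = 4, by the inverse law of cosines:
  cos(∠CJH) = (JC² + JH² - CH²) / (2·JC·JH)
  ∠CJH = 16.51°

Step 9: From AH = 12, AJ = 12, HJ = 13, by the inverse law of cosines:
  cos(∠HAJ) = (AH² + AJ² - HJ²) / (2·AH·AJ)
  ∠HAJ = 65.59°

Step 10: From GC = 8.65, GH = 11, CH = 4, by the inverse law of cosines:
  cos(∠CGH) = (GC² + GH² - CH²) / (2·GC·GH)
  ∠CGH = 19.09°

Step 11: From CG = 8.65, CH = 4, GH = 11, by the inverse law of cosines:
  cos(∠GCH) = (CG² + CH² - GH²) / (2·CG·CH)
  ∠GCH = 115.91°

Step 12: From CH = 4, CN = 8.65, HN = 11, by the inverse law of cosines:
  cos(∠HCN) = (CH² + CN² - HN²) / (2·CH·CN)
  ∠HCN = 115.91°

Step 13: From JH = 13, JL = 15.27, HL = 3, by the inverse law of cosines:
  cos(∠HJL) = (JH² + JL² - HL²) / (2·JH·JL)
  ∠HJL = 7.99°

Step 14: From LH = 3, LJ = 15.27, HJ = 13, by the inverse law of cosines:
  cos(∠HLJ) = (LH² + LJ² - HJ²) / (2·LH·LJ)
  ∠HLJ = 37.01°

Step 15: From NC = 8.65, NH = 11, CH = 4, by the inverse law of cosines:
  cos(∠CNH) = (NC² + NH² - CH²) / (2·NC·NH)
  ∠CNH = 19.09°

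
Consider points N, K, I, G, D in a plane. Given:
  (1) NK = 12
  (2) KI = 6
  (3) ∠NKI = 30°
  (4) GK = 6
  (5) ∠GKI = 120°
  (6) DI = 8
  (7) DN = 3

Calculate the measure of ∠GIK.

Step 1: By the law of cosines on triangle IKG: IG² = 6² + 6² − 2·6·6·cos(120°) = 108, so IG = 6·√3.
Step 2: By the inverse law of cosines on triangle GIK: cos(∠GIK) = ((6·√3)² + 6² − 6²) / (2·6·√3·6) = 108/124.71 = 0.866, so ∠GIK = 30°.

Therefore, the measure of angle ∠GIK = 30°.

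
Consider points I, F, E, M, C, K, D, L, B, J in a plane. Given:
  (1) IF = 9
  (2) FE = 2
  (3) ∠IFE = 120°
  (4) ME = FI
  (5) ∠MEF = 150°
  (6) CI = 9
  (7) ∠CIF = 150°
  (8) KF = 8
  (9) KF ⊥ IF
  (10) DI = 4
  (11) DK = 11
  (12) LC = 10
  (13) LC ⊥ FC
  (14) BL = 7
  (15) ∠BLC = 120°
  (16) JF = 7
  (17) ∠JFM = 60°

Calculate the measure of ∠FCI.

Step 1: By the law of cosines on triangle CIF: CF² = 9² + 9² − 2·9·9·cos(150°) = 302.3, so CF ≈ 17.39.
Step 2: By the inverse law of cosines on triangle FCI: cos(∠FCI) = (17.39² + 9² − 9²) / (2·17.39·9) = 302.3/312.96 = 0.9659, so ∠FCI = 15°.

Therefore, the measure of angle ∠FCI = 15°.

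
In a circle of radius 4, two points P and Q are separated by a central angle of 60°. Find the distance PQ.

Chord length = 2r sin(θ/2)
= 2 × 4 × sin(60°/2)
= 2 × 4 × sin(30°)
= 4

4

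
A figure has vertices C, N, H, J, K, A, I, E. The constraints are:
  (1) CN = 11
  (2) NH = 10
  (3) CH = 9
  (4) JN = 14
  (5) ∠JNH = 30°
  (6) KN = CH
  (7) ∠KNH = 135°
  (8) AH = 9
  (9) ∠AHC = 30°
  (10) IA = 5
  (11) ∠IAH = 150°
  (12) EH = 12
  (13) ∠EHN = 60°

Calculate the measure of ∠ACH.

Step 1: By the law of cosines on triangle CHA: CA² = 9² + 9² − 2·9·9·cos(30°) = 21.7, so CA ≈ 4.66.
Step 2: By the inverse law of cosines on triangle ACH: cos(∠ACH) = (4.66² + 9² − 9²) / (2·4.66·9) = 21.7/83.86 = 0.2588, so ∠ACH = 75°.

Therefore, the measure of angle ∠ACH = 75°.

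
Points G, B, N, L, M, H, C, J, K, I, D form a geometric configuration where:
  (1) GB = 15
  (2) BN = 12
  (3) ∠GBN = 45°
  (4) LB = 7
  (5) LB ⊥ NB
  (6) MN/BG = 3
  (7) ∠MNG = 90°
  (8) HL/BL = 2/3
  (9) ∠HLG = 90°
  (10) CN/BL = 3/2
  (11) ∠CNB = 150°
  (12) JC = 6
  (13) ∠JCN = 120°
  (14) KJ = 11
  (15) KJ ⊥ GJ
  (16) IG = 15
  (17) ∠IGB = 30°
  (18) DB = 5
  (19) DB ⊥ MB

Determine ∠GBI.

Step 1: By the law of cosines on triangle BGI: BI² = 15² + 15² − 2·15·15·cos(30°) = 60.29, so BI ≈ 7.76.
Step 2: By the inverse law of cosines on triangle GBI: cos(∠GBI) = (15² + 7.76² − 15²) / (2·15·7.76) = 60.29/232.94 = 0.2588, so ∠GBI = 75°.

Therefore, the measure of angle ∠GBI = 75°.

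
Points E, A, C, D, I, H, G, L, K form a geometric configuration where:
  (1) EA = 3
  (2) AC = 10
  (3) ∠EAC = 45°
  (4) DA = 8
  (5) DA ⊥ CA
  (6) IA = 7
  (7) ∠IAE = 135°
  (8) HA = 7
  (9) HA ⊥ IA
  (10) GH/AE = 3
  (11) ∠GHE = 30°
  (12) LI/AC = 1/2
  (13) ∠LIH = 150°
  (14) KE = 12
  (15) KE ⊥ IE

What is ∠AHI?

Step 1: By the law of cosines on triangle HAI: HI² = 7² + 7² − 2·7·7·cos(90°) = 98, so HI = 7·√2.
Step 2: By the inverse law of cosines on triangle AHI: cos(∠AHI) = (7² + (7·√2)² − 7²) / (2·7·7·√2) = 98/138.59 = 0.7071, so ∠AHI = 45°.

Therefore, the measure of angle ∠AHI = 45°.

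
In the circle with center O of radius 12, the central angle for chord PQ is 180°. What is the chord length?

Chord = 2(12) sin(90°) = 24

24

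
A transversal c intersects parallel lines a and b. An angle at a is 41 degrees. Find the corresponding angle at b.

Corresponding angles formed by parallel lines and a transversal are equal.
The given angle is 41 degrees.
The corresponding angle = 41 degrees.

41 degrees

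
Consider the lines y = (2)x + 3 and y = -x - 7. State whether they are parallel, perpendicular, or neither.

Slope of line 1: m1 = 2
Slope of line 2: m2 = -1
For parallel lines we need equal slopes: 2 != -1.
For perpendicular lines we need m1*m2 = -1: (2)(-1) = -2 != -1.
Since neither condition holds, the lines are neither parallel nor perpendicular.

Neither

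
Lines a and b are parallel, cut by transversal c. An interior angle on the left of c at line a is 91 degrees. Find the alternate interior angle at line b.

Alternate interior angles formed by parallel lines and a transversal are equal.
The given angle is 91 degrees.
The alternate interior angle = 91 degrees.

91 degrees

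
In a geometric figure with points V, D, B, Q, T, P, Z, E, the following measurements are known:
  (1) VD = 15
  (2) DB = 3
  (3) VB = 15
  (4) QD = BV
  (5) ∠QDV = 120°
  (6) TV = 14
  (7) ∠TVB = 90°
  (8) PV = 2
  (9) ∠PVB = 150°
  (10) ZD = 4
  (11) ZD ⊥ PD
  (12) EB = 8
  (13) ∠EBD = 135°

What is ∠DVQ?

From the given relations: QD = BV = 15.
Step 1: By the law of cosines on triangle VDQ: VQ² = 15² + 15² − 2·15·15·cos(120°) = 675, so VQ = 15·√3.
Step 2: By the inverse law of cosines on triangle DVQ: cos(∠DVQ) = (15² + (15·√3)² − 15²) / (2·15·15·√3) = 675/779.42 = 0.866, so ∠DVQ = 30°.

Therefore, the measure of angle ∠DVQ = 30°.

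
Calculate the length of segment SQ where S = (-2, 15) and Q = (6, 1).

The horizontal distance is |6 - -2| = 8 and the vertical distance is |1 - 15| = 14.
By the Pythagorean theorem, d = sqrt(8^2 + 14^2) = sqrt(260) = 2*sqrt(65).

2*sqrt(65)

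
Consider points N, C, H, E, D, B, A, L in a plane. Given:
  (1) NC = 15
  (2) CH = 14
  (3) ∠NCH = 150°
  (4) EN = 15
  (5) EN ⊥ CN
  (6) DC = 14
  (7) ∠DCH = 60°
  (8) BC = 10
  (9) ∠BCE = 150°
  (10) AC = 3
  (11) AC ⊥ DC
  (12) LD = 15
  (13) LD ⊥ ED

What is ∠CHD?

Step 1: By the law of cosines on triangle HCD: HD² = 14² + 14² − 2·14·14·cos(60°) = 196, so HD = 14.
Step 2: By the inverse law of cosines on triangle CHD: cos(∠CHD) = (14² + 14² − 14²) / (2·14·14) = 196/392 = 0.5, so ∠CHD = 60°.

Therefore, the measure of angle ∠CHD = 60°.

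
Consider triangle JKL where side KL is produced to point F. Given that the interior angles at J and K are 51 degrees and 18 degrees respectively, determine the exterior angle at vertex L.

Exterior angle = 51 + 18 = 69 degrees (exterior angle theorem).

69 degrees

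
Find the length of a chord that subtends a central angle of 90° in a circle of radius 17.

Drop a perpendicular from the center to the chord, bisecting both the chord and the central angle.
Each half-chord = r sin(θ/2) = 17 sin(45°).
The full chord = 2 × 17 × sin(45°) = 17*sqrt(2).

17*sqrt(2)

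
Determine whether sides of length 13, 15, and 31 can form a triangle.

Check the triangle inequality: 13 + 15 = 28 ≤ 31.
Since the sum of two sides does not exceed the third, no triangle can be formed.

No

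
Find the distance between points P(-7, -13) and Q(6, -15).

The horizontal distance is |6 - -7| = 13 and the vertical distance is |-15 - -13| = 2.
By the Pythagorean theorem, d = sqrt(13^2 + 2^2) = sqrt(173).

sqrt(173)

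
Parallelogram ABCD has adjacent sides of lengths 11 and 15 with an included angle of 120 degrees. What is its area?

The area of a parallelogram equals the product of two adjacent sides times the sine of the included angle.
This is because the height equals 15 * sin(120°) = 15*sqrt(3)/2.
Area = 11 * 15*sqrt(3)/2 = 165*sqrt(3)/2

165*sqrt(3)/2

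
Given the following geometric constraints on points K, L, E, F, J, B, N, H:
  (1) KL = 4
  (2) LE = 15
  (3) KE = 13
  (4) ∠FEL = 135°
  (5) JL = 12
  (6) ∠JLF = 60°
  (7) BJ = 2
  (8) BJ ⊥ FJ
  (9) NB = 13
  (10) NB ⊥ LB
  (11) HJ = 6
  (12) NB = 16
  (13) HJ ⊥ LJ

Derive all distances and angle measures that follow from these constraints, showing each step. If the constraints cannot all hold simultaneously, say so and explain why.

These constraints are not satisfiable: (9) NB = 13 and (12) NB = 16 assign two different lengths to the same segment. No planar figure meets all of them, so nothing further can be derived.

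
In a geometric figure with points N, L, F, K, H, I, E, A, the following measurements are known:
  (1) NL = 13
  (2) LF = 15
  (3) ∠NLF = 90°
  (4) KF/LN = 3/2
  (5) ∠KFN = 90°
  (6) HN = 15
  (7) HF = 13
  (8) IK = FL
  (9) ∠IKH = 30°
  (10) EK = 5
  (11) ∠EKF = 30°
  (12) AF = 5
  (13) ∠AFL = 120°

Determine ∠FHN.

Step 1: By the law of cosines on triangle FLN: FN² = 15² + 13² − 2·15·13·cos(90°) = 394, so FN ≈ 19.85.
Step 2: By the inverse law of cosines on triangle FHN: cos(∠FHN) = (13² + 15² − 19.85²) / (2·13·15) = 0/390 = 0, so ∠FHN = 90°.

Therefore, the measure of angle ∠FHN = 90°.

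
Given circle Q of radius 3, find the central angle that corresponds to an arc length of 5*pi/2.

Arc length L = 2πr × θ/360, so θ = 360L / (2πr).
θ = 360 × 5*pi/2 / (2π × 3)
θ = 150°
θ = 150°

150°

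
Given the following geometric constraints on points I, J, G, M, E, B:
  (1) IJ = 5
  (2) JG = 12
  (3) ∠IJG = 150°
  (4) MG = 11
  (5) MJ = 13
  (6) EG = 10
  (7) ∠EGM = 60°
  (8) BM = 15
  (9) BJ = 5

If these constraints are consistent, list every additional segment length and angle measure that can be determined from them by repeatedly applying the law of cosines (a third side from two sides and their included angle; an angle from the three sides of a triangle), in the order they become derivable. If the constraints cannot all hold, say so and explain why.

The constraints are consistent. Derivable facts, in order:
After 1 step:
- IG ≈ 16.52
- ME = √111
- ∠BJM = 103.8°
- ∠BMJ = 18.89°
- ∠GJM = 52.02°
- ∠GMJ = 59.3°
- ∠JBM = 57.32°
- ∠JGM = 68.68°
After 2 steps:
- ∠EMG = 55.28°
- ∠GEM = 64.72°
- ∠GIJ = 21.3°
- ∠IGJ = 8.7°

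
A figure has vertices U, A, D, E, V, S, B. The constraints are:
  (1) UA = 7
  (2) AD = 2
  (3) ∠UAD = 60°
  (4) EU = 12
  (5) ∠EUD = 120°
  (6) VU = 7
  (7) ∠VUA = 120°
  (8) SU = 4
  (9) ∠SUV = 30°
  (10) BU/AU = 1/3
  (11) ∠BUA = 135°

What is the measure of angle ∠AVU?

Step 1: By the law of cosines on triangle VUA: VA² = 7² + 7² − 2·7·7·cos(120°) = 147, so VA = 7·√3.
Step 2: By the inverse law of cosines on triangle AVU: cos(∠AVU) = ((7·√3)² + 7² − 7²) / (2·7·√3·7) = 147/169.74 = 0.866, so ∠AVU = 30°.

Therefore, the measure of angle ∠AVU = 30°.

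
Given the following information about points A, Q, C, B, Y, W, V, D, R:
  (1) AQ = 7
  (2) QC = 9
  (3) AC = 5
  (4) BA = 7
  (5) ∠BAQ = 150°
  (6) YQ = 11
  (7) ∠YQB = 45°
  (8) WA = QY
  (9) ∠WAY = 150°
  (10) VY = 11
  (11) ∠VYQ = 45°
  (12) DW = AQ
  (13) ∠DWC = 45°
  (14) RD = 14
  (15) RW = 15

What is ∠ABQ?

Step 1: By the law of cosines on triangle BAQ: BQ² = 7² + 7² − 2·7·7·cos(150°) = 182.87, so BQ ≈ 13.52.
Step 2: By the inverse law of cosines on triangle ABQ: cos(∠ABQ) = (7² + 13.52² − 7²) / (2·7·13.52) = 182.87/189.32 = 0.9659, so ∠ABQ = 15°.

Therefore, the measure of angle ∠ABQ = 15°.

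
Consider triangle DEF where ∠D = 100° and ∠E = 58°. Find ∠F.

By the triangle angle sum property, the three interior angles of any triangle add up to 180°.
We know angle D = 100° and angle E = 58°, so their sum is 158°.
Therefore angle F = 180° - 158° = 22°.

22 degrees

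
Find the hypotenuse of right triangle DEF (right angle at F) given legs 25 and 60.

By the Pythagorean theorem: DE^2 = DF^2 + EF^2
DE^2 = 25^2 + 60^2 = 625 + 3600 = 4225
DE = sqrt(4225) = 65

65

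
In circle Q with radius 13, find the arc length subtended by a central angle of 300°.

Arc length = 2πr × θ/360
= 2π × 13 × 5/6
= 65*pi/3

65*pi/3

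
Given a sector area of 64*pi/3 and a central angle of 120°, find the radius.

Sector area A = πr² × θ/360, so r² = 360A / (πθ).
r² = 360 × 64*pi/3 / (π × 120)
r² = 64
r = 8

8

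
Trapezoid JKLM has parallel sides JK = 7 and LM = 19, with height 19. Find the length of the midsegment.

The midsegment (median) of a trapezoid connects the midpoints of the non-parallel sides.
Its length is the average of the two bases: (7 + 19) / 2 = 13.

13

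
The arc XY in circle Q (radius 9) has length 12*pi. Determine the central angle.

Arc length L = 2πr × θ/360, so θ = 360L / (2πr).
θ = 360 × 12*pi / (2π × 9)
θ = 240°
θ = 240°

240°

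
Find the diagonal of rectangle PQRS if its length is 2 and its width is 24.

A rectangle's diagonal splits it into two right triangles, with the diagonal as the hypotenuse.
By the Pythagorean theorem, d^2 = 2^2 + 24^2 = 580.
Therefore d = sqrt(580) = 2*sqrt(145).

2*sqrt(145)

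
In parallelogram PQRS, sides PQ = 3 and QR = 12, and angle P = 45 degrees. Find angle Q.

In a parallelogram, consecutive angles are supplementary (sum to 180°).
angle Q = 180 - angle P
angle Q = 180 - 45
angle Q = 135 degrees

135 degrees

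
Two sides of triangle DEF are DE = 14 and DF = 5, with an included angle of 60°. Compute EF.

When two sides and the included angle are known, the law of cosines gives the third side.
c^2 = a^2 + b^2 - 2ab cos(C) generalizes the Pythagorean theorem to non-right triangles.
Here: EF^2 = 196 + 25 - 140*(1/2) = 151
EF = sqrt(151)

sqrt(151)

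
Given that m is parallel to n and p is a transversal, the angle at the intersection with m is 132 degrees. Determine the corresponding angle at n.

When a transversal crosses parallel lines, angles in the same position at each intersection are called corresponding angles.
These are always equal, so the answer is 132 degrees.

132 degrees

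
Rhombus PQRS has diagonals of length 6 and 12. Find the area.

The diagonals of a rhombus divide it into four right triangles.
Each triangle has legs 6/ 2 = 3 and 12/2 = 6, so each has area (1/2)*3*6 = 9.
Four such triangles give total area = (d1 * d2) / 2 = 36.

36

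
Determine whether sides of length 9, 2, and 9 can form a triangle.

For three segments to close into a triangle, no single side can be as long as the other two combined.
The longest side is 9, and 2 + 9 = 11 > 9.
A triangle can be formed.

Yes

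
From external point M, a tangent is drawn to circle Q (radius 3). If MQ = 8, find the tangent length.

Let T be the point of tangency. Then QT ⊥ MT (radius ⊥ tangent).
In right triangle QTM: QM² = QT² + MT²
8² = 3² + MT²
MT² = 55, MT = sqrt(55)

sqrt(55)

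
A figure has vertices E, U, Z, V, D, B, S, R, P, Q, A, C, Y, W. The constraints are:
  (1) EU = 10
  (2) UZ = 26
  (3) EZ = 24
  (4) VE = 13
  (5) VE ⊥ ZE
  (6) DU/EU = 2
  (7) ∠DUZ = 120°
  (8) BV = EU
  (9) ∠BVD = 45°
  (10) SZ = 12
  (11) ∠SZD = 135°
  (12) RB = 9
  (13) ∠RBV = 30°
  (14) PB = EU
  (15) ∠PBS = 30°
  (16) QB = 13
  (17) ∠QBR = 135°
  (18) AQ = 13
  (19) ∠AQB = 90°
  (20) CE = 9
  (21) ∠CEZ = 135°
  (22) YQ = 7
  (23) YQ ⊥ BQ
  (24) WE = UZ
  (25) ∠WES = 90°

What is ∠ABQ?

Step 1: By the law of cosines on triangle BQA: BA² = 13² + 13² − 2·13·13·cos(90°) = 338, so BA = 13·√2.
Step 2: By the inverse law of cosines on triangle ABQ: cos(∠ABQ) = ((13·√2)² + 13² − 13²) / (2·13·√2·13) = 338/478 = 0.7071, so ∠ABQ = 45°.

Therefore, the measure of angle ∠ABQ = 45°.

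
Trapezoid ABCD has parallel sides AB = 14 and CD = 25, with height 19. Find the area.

Area = (14 + 25) * 19 / 2 = 741 / 2 = 741/2

741/2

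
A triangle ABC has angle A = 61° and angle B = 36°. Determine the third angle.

angle C = 180 - 61 - 36 = 83 degrees.

83 degrees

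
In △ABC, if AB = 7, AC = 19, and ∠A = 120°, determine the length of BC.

Law of cosines: BC^2 = 7^2 + 19^2 - 2(7)(19)cos(120°) = 543, so BC = sqrt(543).

sqrt(543)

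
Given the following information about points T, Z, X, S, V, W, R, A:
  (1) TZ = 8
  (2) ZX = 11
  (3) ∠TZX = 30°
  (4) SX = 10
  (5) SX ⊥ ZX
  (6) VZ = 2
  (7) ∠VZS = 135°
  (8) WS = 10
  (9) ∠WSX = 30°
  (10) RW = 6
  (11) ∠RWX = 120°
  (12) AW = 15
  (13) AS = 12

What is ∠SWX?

Step 1: By the law of cosines on triangle WSX: WX² = 10² + 10² − 2·10·10·cos(30°) = 26.79, so WX ≈ 5.18.
Step 2: By the inverse law of cosines on triangle SWX: cos(∠SWX) = (10² + 5.18² − 10²) / (2·10·5.18) = 26.79/103.53 = 0.2588, so ∠SWX = 75°.

Therefore, the measure of angle ∠SWX = 75°.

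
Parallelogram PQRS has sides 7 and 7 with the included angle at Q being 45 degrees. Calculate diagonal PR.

Using the law of cosines:
d^2 = 7^2 + 7^2 - 2(7)(7)cos(45 degrees)
d^2 = 49 + 49 - 98*sqrt(2)/2
d^2 = 98 - 49*sqrt(2)
d = 7*sqrt(2 - sqrt(2))

7*sqrt(2 - sqrt(2))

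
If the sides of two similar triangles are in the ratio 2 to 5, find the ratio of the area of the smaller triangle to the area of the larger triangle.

Area ratio = (side ratio)^2 = (2/5)^2 = 4:25.

4:25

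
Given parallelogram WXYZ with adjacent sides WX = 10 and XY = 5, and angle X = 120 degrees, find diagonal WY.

Law of cosines: d^2 = 10^2 + 5^2 - 2(10)(5)cos(120°) = 175, so d = 5*sqrt(7).

5*sqrt(7)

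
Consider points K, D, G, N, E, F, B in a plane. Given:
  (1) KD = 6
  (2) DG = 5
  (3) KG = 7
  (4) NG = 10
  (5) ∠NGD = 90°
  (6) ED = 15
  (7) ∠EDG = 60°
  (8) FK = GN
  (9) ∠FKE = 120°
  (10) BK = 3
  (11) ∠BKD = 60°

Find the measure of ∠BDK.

Step 1: By the law of cosines on triangle DKB: DB² = 6² + 3² − 2·6·3·cos(60°) = 27, so DB = 3·√3.
Step 2: By the inverse law of cosines on triangle BDK: cos(∠BDK) = ((3·√3)² + 6² − 3²) / (2·3·√3·6) = 54/62.35 = 0.866, so ∠BDK = 30°.

Therefore, the measure of angle ∠BDK = 30°.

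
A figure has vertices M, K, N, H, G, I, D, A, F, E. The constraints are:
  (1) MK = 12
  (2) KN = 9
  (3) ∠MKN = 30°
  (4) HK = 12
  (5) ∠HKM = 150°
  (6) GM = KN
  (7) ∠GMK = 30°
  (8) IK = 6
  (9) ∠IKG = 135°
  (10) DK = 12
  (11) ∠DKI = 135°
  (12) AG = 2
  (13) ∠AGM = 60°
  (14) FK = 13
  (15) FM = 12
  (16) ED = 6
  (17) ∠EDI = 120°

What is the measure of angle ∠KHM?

Step 1: By the law of cosines on triangle HKM: HM² = 12² + 12² − 2·12·12·cos(150°) = 537.42, so HM ≈ 23.18.
Step 2: By the inverse law of cosines on triangle KHM: cos(∠KHM) = (12² + 23.18² − 12²) / (2·12·23.18) = 537.42/556.37 = 0.9659, so ∠KHM = 15°.

Therefore, the measure of angle ∠KHM = 15°.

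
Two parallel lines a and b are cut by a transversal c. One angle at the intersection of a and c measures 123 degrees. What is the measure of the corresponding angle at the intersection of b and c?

Corresponding angles are equal: 123 degrees.

123 degrees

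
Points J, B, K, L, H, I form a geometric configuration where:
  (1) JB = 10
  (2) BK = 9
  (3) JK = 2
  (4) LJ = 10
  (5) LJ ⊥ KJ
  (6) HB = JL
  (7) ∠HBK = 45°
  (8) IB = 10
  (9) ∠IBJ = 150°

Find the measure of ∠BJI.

Step 1: By the law of cosines on triangle JBI: JI² = 10² + 10² − 2·10·10·cos(150°) = 373.21, so JI ≈ 19.32.
Step 2: By the inverse law of cosines on triangle BJI: cos(∠BJI) = (10² + 19.32² − 10²) / (2·10·19.32) = 373.21/386.37 = 0.9659, so ∠BJI = 15°.

Therefore, the measure of angle ∠BJI = 15°.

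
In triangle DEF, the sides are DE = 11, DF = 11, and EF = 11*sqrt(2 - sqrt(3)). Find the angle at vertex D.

cos(D) = (11² + 11² - (11*sqrt(2 - sqrt(3)))²) / (2 × 11 × 11) = sqrt(3)/2, so D = arccos(sqrt(3)/2) = 30°.

30°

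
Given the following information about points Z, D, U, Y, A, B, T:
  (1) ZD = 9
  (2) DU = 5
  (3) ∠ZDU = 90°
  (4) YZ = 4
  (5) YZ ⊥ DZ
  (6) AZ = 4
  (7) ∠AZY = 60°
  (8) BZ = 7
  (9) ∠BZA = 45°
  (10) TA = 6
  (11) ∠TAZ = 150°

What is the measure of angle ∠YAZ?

Step 1: By the law of cosines on triangle AZY: AY² = 4² + 4² − 2·4·4·cos(60°) = 16, so AY = 4.
Step 2: By the inverse law of cosines on triangle YAZ: cos(∠YAZ) = (4² + 4² − 4²) / (2·4·4) = 16/32 = 0.5, so ∠YAZ = 60°.

Therefore, the measure of angle ∠YAZ = 60°.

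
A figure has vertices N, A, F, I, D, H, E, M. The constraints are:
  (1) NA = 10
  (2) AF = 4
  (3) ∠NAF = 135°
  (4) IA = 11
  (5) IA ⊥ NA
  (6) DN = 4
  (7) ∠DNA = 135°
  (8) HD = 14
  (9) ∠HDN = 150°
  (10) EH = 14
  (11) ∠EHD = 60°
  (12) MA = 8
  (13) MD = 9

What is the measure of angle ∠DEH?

Step 1: By the law of cosines on triangle EHD: ED² = 14² + 14² − 2·14·14·cos(60°) = 196, so ED = 14.
Step 2: By the inverse law of cosines on triangle DEH: cos(∠DEH) = (14² + 14² − 14²) / (2·14·14) = 196/392 = 0.5, so ∠DEH = 60°.

Therefore, the measure of angle ∠DEH = 60°.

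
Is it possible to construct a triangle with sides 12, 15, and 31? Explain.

The longest side is 31. The other two sides sum to 12 + 15 = 27.
Since 27 ≤ 31, the two shorter sides cannot reach around to close the triangle.

No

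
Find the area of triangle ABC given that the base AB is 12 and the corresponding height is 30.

Area = (1/2) * base * height
Area = (1/2) * 12 * 30
Area = 180

180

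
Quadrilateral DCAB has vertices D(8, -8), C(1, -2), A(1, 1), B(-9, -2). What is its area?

Using the Shoelace formula for a quadrilateral (vertices in order):
Area = (1/2)|sum of (x_i * y_(i+1) - x_(i+1) * y_i)|
Terms: (8*-2 - 1*-8) = -8, (1*1 - 1*-2) = 3, (1*-2 - -9*1) = 7, (-9*-8 - 8*-2) = 88
Sum = 90
Area = (1/2)(90) = 45

45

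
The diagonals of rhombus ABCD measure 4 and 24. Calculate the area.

Area = (4 * 24) / 2 = 96 / 2 = 48

48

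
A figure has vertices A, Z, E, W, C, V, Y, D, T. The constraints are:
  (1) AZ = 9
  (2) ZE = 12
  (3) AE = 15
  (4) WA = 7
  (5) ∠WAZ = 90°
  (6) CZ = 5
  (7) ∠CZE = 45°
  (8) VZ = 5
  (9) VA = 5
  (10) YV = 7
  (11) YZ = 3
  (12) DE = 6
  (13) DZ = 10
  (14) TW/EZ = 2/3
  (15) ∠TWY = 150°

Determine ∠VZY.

Step 1: By the inverse law of cosines on triangle VZY: cos(∠VZY) = (5² + 3² − 7²) / (2·5·3) = -15/30 = -0.5, so ∠VZY = 120°.

Therefore, the measure of angle ∠VZY = 120°.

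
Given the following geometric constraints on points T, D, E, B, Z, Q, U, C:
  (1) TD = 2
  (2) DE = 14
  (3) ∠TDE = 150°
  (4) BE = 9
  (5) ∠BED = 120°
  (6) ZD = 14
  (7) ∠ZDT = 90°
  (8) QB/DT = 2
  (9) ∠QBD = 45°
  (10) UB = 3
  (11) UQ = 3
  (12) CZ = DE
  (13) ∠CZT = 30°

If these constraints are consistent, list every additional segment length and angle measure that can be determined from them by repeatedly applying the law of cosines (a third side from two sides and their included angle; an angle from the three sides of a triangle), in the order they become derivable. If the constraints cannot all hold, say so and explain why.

The constraints are consistent. Derivable facts, in order:
After 1 step:
- DB ≈ 20.07
- TE ≈ 15.76
- TZ = 10·√2
- ∠BQU = 48.19°
- ∠BUQ = 83.62°
- ∠QBU = 48.19°
After 2 steps:
- DQ ≈ 17.48
- TC ≈ 7.29
- ∠BDE = 22.85°
- ∠DBE = 37.15°
- ∠DET = 3.64°
- ∠DTE = 26.36°
- ∠DTZ = 81.87°
- ∠DZT = 8.13°
After 3 steps:
- ∠BDQ = 9.31°
- ∠BQD = 125.69°
- ∠CTZ = 73.92°
- ∠TCZ = 76.08°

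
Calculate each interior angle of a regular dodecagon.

Each interior angle of a regular n-gon is (n - 2) * 180 / n.
For n = 12: (12 - 2) * 180 / 12 = 1800/12 = 150 degrees.

150 degrees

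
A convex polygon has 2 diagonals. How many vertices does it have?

Using d = n(n - 3)/2, we solve 2 = n(n - 3)/2.
So n(n - 3) = 4.
Testing n = 4: 4 * 1 = 4 = 4. Correct.
The polygon has 4 sides.

4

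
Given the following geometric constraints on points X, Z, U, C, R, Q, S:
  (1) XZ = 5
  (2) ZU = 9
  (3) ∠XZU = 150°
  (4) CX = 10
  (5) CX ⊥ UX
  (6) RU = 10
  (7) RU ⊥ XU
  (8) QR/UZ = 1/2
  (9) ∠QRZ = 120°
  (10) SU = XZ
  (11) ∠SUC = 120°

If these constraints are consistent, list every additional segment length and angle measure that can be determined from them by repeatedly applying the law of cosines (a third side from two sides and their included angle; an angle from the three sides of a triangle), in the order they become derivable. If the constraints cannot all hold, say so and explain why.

The constraints are consistent. Derivable facts, in order:
After 1 step:
- XU ≈ 13.56
After 2 steps:
- UC ≈ 16.85
- XR ≈ 16.85
- ∠UXZ = 19.38°
- ∠XUZ = 10.62°
After 3 steps:
- CS ≈ 19.83
- ∠CUX = 36.4°
- ∠RXU = 36.4°
- ∠UCX = 53.6°
- ∠URX = 53.6°
After 4 steps:
- ∠CSU = 47.39°
- ∠SCU = 12.61°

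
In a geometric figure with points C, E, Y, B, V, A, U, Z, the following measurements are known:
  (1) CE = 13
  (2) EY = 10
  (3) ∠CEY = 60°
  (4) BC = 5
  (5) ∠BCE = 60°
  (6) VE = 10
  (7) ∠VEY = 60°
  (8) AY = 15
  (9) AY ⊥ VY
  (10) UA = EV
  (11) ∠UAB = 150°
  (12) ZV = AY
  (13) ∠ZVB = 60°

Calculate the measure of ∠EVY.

Step 1: By the law of cosines on triangle VEY: VY² = 10² + 10² − 2·10·10·cos(60°) = 100, so VY = 10.
Step 2: By the inverse law of cosines on triangle EVY: cos(∠EVY) = (10² + 10² − 10²) / (2·10·10) = 100/200 = 0.5, so ∠EVY = 60°.

Therefore, the measure of angle ∠EVY = 60°.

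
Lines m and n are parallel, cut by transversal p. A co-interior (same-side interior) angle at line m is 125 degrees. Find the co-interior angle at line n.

Co-interior angles (same-side interior) formed by parallel lines and a transversal are supplementary (sum to 180 degrees).
The given angle is 125 degrees.
The co-interior angle = 180 - 125 = 55 degrees.

55 degrees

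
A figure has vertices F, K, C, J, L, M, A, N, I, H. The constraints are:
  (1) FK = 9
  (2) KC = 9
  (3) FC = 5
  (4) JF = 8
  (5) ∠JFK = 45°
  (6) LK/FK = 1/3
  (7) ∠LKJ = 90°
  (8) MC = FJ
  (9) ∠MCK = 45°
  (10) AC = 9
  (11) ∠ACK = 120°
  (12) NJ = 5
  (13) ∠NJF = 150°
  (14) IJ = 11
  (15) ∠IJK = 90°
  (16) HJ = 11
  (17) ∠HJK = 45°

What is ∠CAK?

Step 1: By the law of cosines on triangle ACK: AK² = 9² + 9² − 2·9·9·cos(120°) = 243, so AK = 9·√3.
Step 2: By the inverse law of cosines on triangle CAK: cos(∠CAK) = (9² + (9·√3)² − 9²) / (2·9·9·√3) = 243/280.59 = 0.866, so ∠CAK = 30°.

Therefore, the measure of angle ∠CAK = 30°.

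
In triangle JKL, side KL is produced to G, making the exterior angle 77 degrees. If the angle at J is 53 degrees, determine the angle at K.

The exterior angle theorem states that an exterior angle equals the sum of the two non-adjacent interior angles.
So 77 = 53 + angle K, which gives angle K = 77 - 53 = 24 degrees.

24 degrees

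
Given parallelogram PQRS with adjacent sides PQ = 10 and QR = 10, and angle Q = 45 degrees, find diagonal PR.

Law of cosines: d^2 = 10^2 + 10^2 - 2(10)(10)cos(45°) = 200 - 100*sqrt(2), so d = 10*sqrt(2 - sqrt(2)).

10*sqrt(2 - sqrt(2))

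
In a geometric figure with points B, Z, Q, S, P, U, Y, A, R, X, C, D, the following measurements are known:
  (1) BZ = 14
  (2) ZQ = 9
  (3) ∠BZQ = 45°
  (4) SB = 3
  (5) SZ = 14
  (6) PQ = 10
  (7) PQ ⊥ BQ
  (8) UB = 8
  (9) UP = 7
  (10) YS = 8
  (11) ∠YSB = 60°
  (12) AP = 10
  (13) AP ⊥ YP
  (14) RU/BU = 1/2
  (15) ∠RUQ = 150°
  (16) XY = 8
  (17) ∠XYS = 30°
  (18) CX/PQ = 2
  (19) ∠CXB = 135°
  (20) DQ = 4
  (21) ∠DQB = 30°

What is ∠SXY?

Step 1: By the law of cosines on triangle XYS: XS² = 8² + 8² − 2·8·8·cos(30°) = 17.15, so XS ≈ 4.14.
Step 2: By the inverse law of cosines on triangle SXY: cos(∠SXY) = (4.14² + 8² − 8²) / (2·4.14·8) = 17.15/66.26 = 0.2588, so ∠SXY = 75°.

Therefore, the measure of angle ∠SXY = 75°.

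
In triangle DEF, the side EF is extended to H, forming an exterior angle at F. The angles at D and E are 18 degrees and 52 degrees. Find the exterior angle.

By the exterior angle theorem, an exterior angle of a triangle equals the sum of the two remote interior angles.
Exterior angle = angle D + angle E
Exterior angle = 18 + 52 = 70 degrees

70 degrees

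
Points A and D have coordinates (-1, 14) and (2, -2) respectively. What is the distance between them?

d = sqrt((2 - -1)^2 + (-2 - 14)^2)
d = sqrt(3^2 + -16^2)
d = sqrt(9 + 256)
d = sqrt(265)

sqrt(265)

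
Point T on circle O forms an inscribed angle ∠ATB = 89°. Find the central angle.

By the inscribed angle theorem, the central angle is twice the inscribed angle.
Central angle = 2 × 89° = 178°

178°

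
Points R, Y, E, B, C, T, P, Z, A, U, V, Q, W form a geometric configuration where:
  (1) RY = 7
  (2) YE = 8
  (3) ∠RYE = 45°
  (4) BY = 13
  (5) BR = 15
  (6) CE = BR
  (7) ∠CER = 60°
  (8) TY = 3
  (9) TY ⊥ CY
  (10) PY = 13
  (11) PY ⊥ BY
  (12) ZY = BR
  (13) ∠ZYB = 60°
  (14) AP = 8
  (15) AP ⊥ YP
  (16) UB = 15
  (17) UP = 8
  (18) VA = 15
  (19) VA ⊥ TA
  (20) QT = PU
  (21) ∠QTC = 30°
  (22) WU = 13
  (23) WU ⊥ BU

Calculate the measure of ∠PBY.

Step 1: By the law of cosines on triangle BYP: BP² = 13² + 13² − 2·13·13·cos(90°) = 338, so BP = 13·√2.
Step 2: By the inverse law of cosines on triangle PBY: cos(∠PBY) = ((13·√2)² + 13² − 13²) / (2·13·√2·13) = 338/478 = 0.7071, so ∠PBY = 45°.

Therefore, the measure of angle ∠PBY = 45°.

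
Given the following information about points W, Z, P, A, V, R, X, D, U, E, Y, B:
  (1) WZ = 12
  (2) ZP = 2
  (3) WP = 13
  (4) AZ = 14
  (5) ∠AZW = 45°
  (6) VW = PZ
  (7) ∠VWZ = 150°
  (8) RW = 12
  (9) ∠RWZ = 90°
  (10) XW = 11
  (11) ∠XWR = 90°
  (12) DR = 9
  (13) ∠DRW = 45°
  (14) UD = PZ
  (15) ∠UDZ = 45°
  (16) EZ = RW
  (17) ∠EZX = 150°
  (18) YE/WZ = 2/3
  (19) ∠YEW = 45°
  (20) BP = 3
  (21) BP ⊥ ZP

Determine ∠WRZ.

Step 1: By the law of cosines on triangle RWZ: RZ² = 12² + 12² − 2·12·12·cos(90°) = 288, so RZ = 12·√2.
Step 2: By the inverse law of cosines on triangle WRZ: cos(∠WRZ) = (12² + (12·√2)² − 12²) / (2·12·12·√2) = 288/407.29 = 0.7071, so ∠WRZ = 45°.

Therefore, the measure of angle ∠WRZ = 45°.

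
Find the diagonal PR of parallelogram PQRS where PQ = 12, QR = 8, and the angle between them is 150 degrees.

Law of cosines: d^2 = 12^2 + 8^2 - 2(12)(8)cos(150°) = 96*sqrt(3) + 208, so d = 4*sqrt(6*sqrt(3) + 13).

4*sqrt(6*sqrt(3) + 13)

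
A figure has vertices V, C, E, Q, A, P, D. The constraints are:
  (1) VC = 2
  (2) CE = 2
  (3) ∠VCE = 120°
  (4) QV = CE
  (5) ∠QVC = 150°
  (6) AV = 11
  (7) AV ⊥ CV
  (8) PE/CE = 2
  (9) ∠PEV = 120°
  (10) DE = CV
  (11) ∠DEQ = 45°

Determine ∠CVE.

Step 1: By the law of cosines on triangle VCE: VE² = 2² + 2² − 2·2·2·cos(120°) = 12, so VE = 2·√3.
Step 2: By the inverse law of cosines on triangle CVE: cos(∠CVE) = (2² + (2·√3)² − 2²) / (2·2·2·√3) = 12/13.86 = 0.866, so ∠CVE = 30°.

Therefore, the measure of angle ∠CVE = 30°.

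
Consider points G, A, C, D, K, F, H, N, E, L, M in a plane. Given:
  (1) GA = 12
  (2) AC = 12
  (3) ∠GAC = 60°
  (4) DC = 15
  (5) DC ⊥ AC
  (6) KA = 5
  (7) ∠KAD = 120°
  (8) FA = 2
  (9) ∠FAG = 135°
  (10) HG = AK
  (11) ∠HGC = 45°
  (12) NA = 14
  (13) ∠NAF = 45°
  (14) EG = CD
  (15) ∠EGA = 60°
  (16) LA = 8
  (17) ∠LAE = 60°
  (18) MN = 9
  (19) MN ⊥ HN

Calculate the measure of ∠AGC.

Step 1: By the law of cosines on triangle GAC: GC² = 12² + 12² − 2·12·12·cos(60°) = 144, so GC = 12.
Step 2: By the inverse law of cosines on triangle AGC: cos(∠AGC) = (12² + 12² − 12²) / (2·12·12) = 144/288 = 0.5, so ∠AGC = 60°.

Therefore, the measure of angle ∠AGC = 60°.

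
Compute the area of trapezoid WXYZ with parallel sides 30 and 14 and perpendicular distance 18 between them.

A trapezoid's area equals the midsegment times the height.
The midsegment is (30 + 14) / 2 = 22.
Area = 22 * 18 = 396.

396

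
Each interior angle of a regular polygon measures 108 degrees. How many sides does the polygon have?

Exterior angle = 180 - 108 = 72. n = 360 / 72 = 5.

5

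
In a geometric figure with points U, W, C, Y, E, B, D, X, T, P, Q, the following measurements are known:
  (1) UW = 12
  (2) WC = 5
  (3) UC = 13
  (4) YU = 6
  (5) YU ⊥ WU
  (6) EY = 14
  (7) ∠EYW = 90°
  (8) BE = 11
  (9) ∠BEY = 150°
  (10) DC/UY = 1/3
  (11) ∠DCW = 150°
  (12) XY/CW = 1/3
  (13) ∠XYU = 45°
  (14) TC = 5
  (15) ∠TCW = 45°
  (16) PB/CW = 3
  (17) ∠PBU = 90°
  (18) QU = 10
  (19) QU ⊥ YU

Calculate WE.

Step 1: By the law of cosines on triangle WUY: WY² = 12² + 6² − 2·12·6·cos(90°) = 180, so WY = 6·√5.
Step 2: By the law of cosines on triangle WYE: WE² = (6·√5)² + 14² − 2·6·√5·14·cos(90°) = 376, so WE = 2·√94.

Therefore, the length of WE = 2·√94.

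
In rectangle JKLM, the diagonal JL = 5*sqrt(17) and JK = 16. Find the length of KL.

The diagonal of a rectangle forms a right triangle with the two sides.
Rearranging the Pythagorean theorem: missing side = sqrt(d^2 - known^2).
= sqrt(425 - 256) = sqrt(169) = 13.

13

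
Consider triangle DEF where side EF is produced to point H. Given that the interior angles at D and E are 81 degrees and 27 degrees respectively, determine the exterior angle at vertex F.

The interior angle at F is 180 - 81 - 27 = 72 degrees.
The exterior angle and interior angle at F are supplementary:
Exterior angle = 180 - 72 = 108 degrees.

108 degrees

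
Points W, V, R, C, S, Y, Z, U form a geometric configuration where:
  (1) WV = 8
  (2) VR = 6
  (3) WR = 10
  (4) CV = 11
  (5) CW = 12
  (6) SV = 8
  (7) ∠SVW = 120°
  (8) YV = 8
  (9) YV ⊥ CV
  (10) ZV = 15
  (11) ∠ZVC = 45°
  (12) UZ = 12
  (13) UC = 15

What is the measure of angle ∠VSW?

Step 1: By the law of cosines on triangle SVW: SW² = 8² + 8² − 2·8·8·cos(120°) = 192, so SW = 8·√3.
Step 2: By the inverse law of cosines on triangle VSW: cos(∠VSW) = (8² + (8·√3)² − 8²) / (2·8·8·√3) = 192/221.7 = 0.866, so ∠VSW = 30°.

Therefore, the measure of angle ∠VSW = 30°.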